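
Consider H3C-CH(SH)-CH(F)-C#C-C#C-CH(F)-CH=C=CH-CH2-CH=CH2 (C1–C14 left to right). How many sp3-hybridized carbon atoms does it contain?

5

C1: sp3 ✓
C2: sp3 ✓
C3: sp3 ✓
C4: sp
C5: sp
C6: sp
C7: sp
C8: sp3 ✓
C9: sp2
C10: sp
C11: sp2
C12: sp3 ✓
C13: sp2
C14: sp2
C1, C2, C3, C8, C12 → 5 sp3 carbons.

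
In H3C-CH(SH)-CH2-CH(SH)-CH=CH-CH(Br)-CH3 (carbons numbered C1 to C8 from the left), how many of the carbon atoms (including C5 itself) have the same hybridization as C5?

C5 is sp2 (one π bond).
C1: sp3
C2: sp3
C3: sp3
C4: sp3
C5: sp2 ✓
C6: sp2 ✓
C7: sp3
C8: sp3
2 carbons are sp2.

2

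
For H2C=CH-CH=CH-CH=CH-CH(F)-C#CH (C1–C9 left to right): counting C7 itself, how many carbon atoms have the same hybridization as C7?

C7 is sp3 (only σ bonds).
C1: sp2
C2: sp2
C3: sp2
C4: sp2
C5: sp2
C6: sp2
C7: sp3 ✓
C8: sp
C9: sp
1 carbon is sp3.

1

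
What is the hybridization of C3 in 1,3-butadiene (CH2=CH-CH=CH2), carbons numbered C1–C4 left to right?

sp2

C3 has 3 σ bonds, plus one π bond: steric number 3 → sp2.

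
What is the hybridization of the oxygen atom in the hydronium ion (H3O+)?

Three σ bonds + one lone pair = steric number 4 → sp3.

sp3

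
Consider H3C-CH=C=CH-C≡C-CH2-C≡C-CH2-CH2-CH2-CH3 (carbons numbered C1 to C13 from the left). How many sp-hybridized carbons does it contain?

5

C1: sp3
C2: sp2
C3: sp ✓
C4: sp2
C5: sp ✓
C6: sp ✓
C7: sp3
C8: sp ✓
C9: sp ✓
C10: sp3
C11: sp3
C12: sp3
C13: sp3
C3, C5, C6, C8, C9 → 5 sp carbons.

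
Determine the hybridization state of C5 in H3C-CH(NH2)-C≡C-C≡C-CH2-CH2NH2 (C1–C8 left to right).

sp

C5: 2 σ bonds, plus two π bonds; 2 regions of electron density → sp.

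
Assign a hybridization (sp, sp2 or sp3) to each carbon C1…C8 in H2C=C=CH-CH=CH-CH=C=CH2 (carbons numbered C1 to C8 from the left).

C1: 3 σ bonds, plus one π bond — 3 electron domains, sp2.
C2: 2 σ bonds, plus two π bonds; 2 regions of electron density → sp.
C3: 3 σ bonds, plus one π bond — 3 electron domains, sp2.
C4 is sp2: 3 σ bonds, plus one π bond, 3 electron-density regions.
C5: 3 σ bonds, plus one π bond — 3 electron domains, sp2.
C6 — 3 σ bonds, plus one π bond. Steric number 3, so sp2.
C7: 2 σ bonds, plus two π bonds; 2 regions of electron density → sp.
C8 — 3 σ bonds, plus one π bond. Steric number 3, so sp2.

C1 sp2, C2 sp, C3 sp2, C4 sp2, C5 sp2, C6 sp2, C7 sp, C8 sp2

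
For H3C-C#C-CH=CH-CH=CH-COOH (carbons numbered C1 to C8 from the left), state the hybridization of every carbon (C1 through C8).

C1: 4 σ bonds — 4 electron domains, sp3.
C2 has 2 σ bonds, plus two π bonds: steric number 2 → sp.
C3 (2 σ bonds, plus two π bonds) has steric number 2: sp.
C4: 3 σ bonds, plus one π bond; 3 regions of electron density → sp2.
C5: 3 σ bonds, plus one π bond; 3 regions of electron density → sp2.
C6 (3 σ bonds, plus one π bond) has steric number 3: sp2.
C7 — 3 σ bonds, plus one π bond. Steric number 3, so sp2.
C8: 3 σ bonds, plus one π bond; 3 regions of electron density → sp2.

C1 sp3, C2 sp, C3 sp, C4 sp2, C5 sp2, C6 sp2, C7 sp2, C8 sp2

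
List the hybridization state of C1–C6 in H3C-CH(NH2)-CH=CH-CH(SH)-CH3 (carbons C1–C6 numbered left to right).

C1: 4 σ bonds; 4 regions of electron density → sp3.
C2 (4 σ bonds) has steric number 4: sp3.
C3 — 3 σ bonds, plus one π bond. Steric number 3, so sp2.
C4 — 3 σ bonds, plus one π bond. Steric number 3, so sp2.
C5 carries 4 σ bonds, giving a steric number of 4, so it is sp3.
C6 — 4 σ bonds. Steric number 4, so sp3.

C1 sp3, C2 sp3, C3 sp2, C4 sp2, C5 sp3, C6 sp3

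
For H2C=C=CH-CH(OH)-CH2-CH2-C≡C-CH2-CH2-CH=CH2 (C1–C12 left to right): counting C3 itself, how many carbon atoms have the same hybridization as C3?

C3 is sp2 (one π bond).
C1: sp2 ✓
C2: sp
C3: sp2 ✓
C4: sp3
C5: sp3
C6: sp3
C7: sp
C8: sp
C9: sp3
C10: sp3
C11: sp2 ✓
C12: sp2 ✓
4 carbons are sp2.

4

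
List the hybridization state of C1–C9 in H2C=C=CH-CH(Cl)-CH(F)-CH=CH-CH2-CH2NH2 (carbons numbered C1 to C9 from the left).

C1 sp2, C2 sp, C3 sp2, C4 sp3, C5 sp3, C6 sp2, C7 sp2, C8 sp3, C9 sp3

C1 — 3 σ bonds, plus one π bond. Steric number 3, so sp2.
C2: 2 σ bonds, plus two π bonds — 2 electron domains, sp.
C3: 3 σ bonds, plus one π bond — 3 electron domains, sp2.
C4 has 4 σ bonds: steric number 4 → sp3.
C5 carries 4 σ bonds, giving a steric number of 4, so it is sp3.
C6 (3 σ bonds, plus one π bond) has steric number 3: sp2.
C7 has 3 σ bonds, plus one π bond: steric number 3 → sp2.
C8: 4 σ bonds; 4 regions of electron density → sp3.
C9 is sp3: 4 σ bonds, 4 electron-density regions.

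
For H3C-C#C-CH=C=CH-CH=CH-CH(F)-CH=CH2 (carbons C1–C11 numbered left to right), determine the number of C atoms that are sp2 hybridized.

6

C1: sp3
C2: sp
C3: sp
C4: sp2 ✓
C5: sp
C6: sp2 ✓
C7: sp2 ✓
C8: sp2 ✓
C9: sp3
C10: sp2 ✓
C11: sp2 ✓
C4, C6, C7, C8, C10, C11 → 6 sp2 carbons.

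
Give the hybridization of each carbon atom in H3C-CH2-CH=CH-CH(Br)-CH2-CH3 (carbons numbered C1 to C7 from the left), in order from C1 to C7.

C1 has 4 σ bonds: steric number 4 → sp3.
C2: 4 σ bonds — 4 electron domains, sp3.
C3: 3 σ bonds, plus one π bond; 3 regions of electron density → sp2.
C4 carries 3 σ bonds, plus one π bond, giving a steric number of 3, so it is sp2.
C5 has 4 σ bonds: steric number 4 → sp3.
C6 carries 4 σ bonds, giving a steric number of 4, so it is sp3.
C7: 4 σ bonds; 4 regions of electron density → sp3.

C1 sp3, C2 sp3, C3 sp2, C4 sp2, C5 sp3, C6 sp3, C7 sp3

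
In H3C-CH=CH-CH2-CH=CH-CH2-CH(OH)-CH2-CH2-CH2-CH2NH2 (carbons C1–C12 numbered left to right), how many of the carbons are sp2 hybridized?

4

C1: sp3
C2: sp2 ✓
C3: sp2 ✓
C4: sp3
C5: sp2 ✓
C6: sp2 ✓
C7: sp3
C8: sp3
C9: sp3
C10: sp3
C11: sp3
C12: sp3
C2, C3, C5, C6 → 4 sp2 carbons.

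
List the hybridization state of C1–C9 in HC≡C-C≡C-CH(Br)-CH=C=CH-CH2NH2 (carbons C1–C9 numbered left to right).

C1: 2 σ bonds, plus two π bonds — 2 electron domains, sp.
C2 carries 2 σ bonds, plus two π bonds, giving a steric number of 2, so it is sp.
C3 (2 σ bonds, plus two π bonds) has steric number 2: sp.
C4: 2 σ bonds, plus two π bonds; 2 regions of electron density → sp.
C5 is sp3: 4 σ bonds, 4 electron-density regions.
C6: 3 σ bonds, plus one π bond — 3 electron domains, sp2.
C7 — 2 σ bonds, plus two π bonds. Steric number 2, so sp.
C8: 3 σ bonds, plus one π bond — 3 electron domains, sp2.
C9: 4 σ bonds; 4 regions of electron density → sp3.

C1 sp, C2 sp, C3 sp, C4 sp, C5 sp3, C6 sp2, C7 sp, C8 sp2, C9 sp3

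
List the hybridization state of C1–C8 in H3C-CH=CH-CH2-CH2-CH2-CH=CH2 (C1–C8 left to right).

C1 carries 4 σ bonds, giving a steric number of 4, so it is sp3.
C2 carries 3 σ bonds, plus one π bond, giving a steric number of 3, so it is sp2.
C3 — 3 σ bonds, plus one π bond. Steric number 3, so sp2.
C4: 4 σ bonds; 4 regions of electron density → sp3.
C5: 4 σ bonds; 4 regions of electron density → sp3.
C6 — 4 σ bonds. Steric number 4, so sp3.
C7 is sp2: 3 σ bonds, plus one π bond, 3 electron-density regions.
C8 — 3 σ bonds, plus one π bond. Steric number 3, so sp2.

C1 sp3, C2 sp2, C3 sp2, C4 sp3, C5 sp3, C6 sp3, C7 sp2, C8 sp2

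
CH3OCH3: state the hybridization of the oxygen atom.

sp³

Two σ bonds + two lone pairs = steric number 4 → sp3.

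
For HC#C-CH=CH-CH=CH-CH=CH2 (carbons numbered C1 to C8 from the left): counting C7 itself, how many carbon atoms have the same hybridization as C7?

6

C7 is sp2 (one π bond).
C1: sp
C2: sp
C3: sp2 ✓
C4: sp2 ✓
C5: sp2 ✓
C6: sp2 ✓
C7: sp2 ✓
C8: sp2 ✓
6 carbons are sp2.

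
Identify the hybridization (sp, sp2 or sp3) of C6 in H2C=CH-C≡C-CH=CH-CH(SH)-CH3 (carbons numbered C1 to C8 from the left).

C6 carries 3 σ bonds, plus one π bond, giving a steric number of 3, so it is sp2.

sp²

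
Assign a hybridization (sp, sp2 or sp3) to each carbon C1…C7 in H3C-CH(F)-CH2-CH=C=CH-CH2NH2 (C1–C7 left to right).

C1: 4 σ bonds — 4 electron domains, sp3.
C2 — 4 σ bonds. Steric number 4, so sp3.
C3 is sp3: 4 σ bonds, 4 electron-density regions.
C4 — 3 σ bonds, plus one π bond. Steric number 3, so sp2.
C5: 2 σ bonds, plus two π bonds; 2 regions of electron density → sp.
C6 — 3 σ bonds, plus one π bond. Steric number 3, so sp2.
C7 carries 4 σ bonds, giving a steric number of 4, so it is sp3.

C1 sp3, C2 sp3, C3 sp3, C4 sp2, C5 sp, C6 sp2, C7 sp3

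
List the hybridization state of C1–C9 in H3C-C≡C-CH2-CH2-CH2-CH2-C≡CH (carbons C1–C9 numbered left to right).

C1 sp3, C2 sp, C3 sp, C4 sp3, C5 sp3, C6 sp3, C7 sp3, C8 sp, C9 sp

C1 — 4 σ bonds. Steric number 4, so sp3.
C2 (2 σ bonds, plus two π bonds) has steric number 2: sp.
C3: 2 σ bonds, plus two π bonds; 2 regions of electron density → sp.
C4 (4 σ bonds) has steric number 4: sp3.
C5 is sp3: 4 σ bonds, 4 electron-density regions.
C6 is sp3: 4 σ bonds, 4 electron-density regions.
C7 has 4 σ bonds: steric number 4 → sp3.
C8: 2 σ bonds, plus two π bonds — 2 electron domains, sp.
C9 carries 2 σ bonds, plus two π bonds, giving a steric number of 2, so it is sp.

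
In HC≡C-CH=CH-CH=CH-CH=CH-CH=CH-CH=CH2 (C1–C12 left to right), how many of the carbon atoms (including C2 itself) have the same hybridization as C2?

C2 is sp (two π bonds).
C1: sp ✓
C2: sp ✓
C3: sp2
C4: sp2
C5: sp2
C6: sp2
C7: sp2
C8: sp2
C9: sp2
C10: sp2
C11: sp2
C12: sp2
2 carbons are sp.

2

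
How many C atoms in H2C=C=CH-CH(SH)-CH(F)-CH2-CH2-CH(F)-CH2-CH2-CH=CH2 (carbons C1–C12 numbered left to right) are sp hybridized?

1

C1: sp2
C2: sp ✓
C3: sp2
C4: sp3
C5: sp3
C6: sp3
C7: sp3
C8: sp3
C9: sp3
C10: sp3
C11: sp2
C12: sp2
C2 → 1 sp carbon.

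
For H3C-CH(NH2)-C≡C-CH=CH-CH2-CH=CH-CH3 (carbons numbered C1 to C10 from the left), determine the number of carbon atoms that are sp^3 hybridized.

C1: sp3 ✓
C2: sp3 ✓
C3: sp
C4: sp
C5: sp2
C6: sp2
C7: sp3 ✓
C8: sp2
C9: sp2
C10: sp3 ✓
C1, C2, C7, C10 → 4 sp3 carbons.

4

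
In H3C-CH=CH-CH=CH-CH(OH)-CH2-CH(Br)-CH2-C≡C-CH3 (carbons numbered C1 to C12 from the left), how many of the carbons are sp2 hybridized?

C1: sp3
C2: sp2 ✓
C3: sp2 ✓
C4: sp2 ✓
C5: sp2 ✓
C6: sp3
C7: sp3
C8: sp3
C9: sp3
C10: sp
C11: sp
C12: sp3
C2, C3, C4, C5 → 4 sp2 carbons.

4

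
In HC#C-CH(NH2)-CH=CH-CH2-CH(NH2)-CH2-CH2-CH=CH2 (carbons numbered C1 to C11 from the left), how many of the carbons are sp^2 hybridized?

4

C1: sp
C2: sp
C3: sp3
C4: sp2 ✓
C5: sp2 ✓
C6: sp3
C7: sp3
C8: sp3
C9: sp3
C10: sp2 ✓
C11: sp2 ✓
C4, C5, C10, C11 → 4 sp2 carbons.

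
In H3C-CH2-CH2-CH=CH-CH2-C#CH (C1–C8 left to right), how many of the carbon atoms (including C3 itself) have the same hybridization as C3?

C3 is sp3 (only σ bonds).
C1: sp3 ✓
C2: sp3 ✓
C3: sp3 ✓
C4: sp2
C5: sp2
C6: sp3 ✓
C7: sp
C8: sp
4 carbons are sp3.

4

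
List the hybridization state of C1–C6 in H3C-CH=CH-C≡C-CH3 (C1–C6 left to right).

C1: 4 σ bonds; 4 regions of electron density → sp3.
C2 carries 3 σ bonds, plus one π bond, giving a steric number of 3, so it is sp2.
C3 carries 3 σ bonds, plus one π bond, giving a steric number of 3, so it is sp2.
C4: 2 σ bonds, plus two π bonds; 2 regions of electron density → sp.
C5 carries 2 σ bonds, plus two π bonds, giving a steric number of 2, so it is sp.
C6 (4 σ bonds) has steric number 4: sp3.

C1 sp3, C2 sp2, C3 sp2, C4 sp, C5 sp, C6 sp3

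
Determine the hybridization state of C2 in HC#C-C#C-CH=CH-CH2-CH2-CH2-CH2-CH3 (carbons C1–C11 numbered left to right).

sp

C2 has 2 σ bonds, plus two π bonds: steric number 2 → sp.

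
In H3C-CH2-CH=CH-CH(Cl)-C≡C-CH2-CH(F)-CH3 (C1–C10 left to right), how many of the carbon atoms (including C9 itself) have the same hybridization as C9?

6

C9 is sp3 (only σ bonds).
C1: sp3 ✓
C2: sp3 ✓
C3: sp2
C4: sp2
C5: sp3 ✓
C6: sp
C7: sp
C8: sp3 ✓
C9: sp3 ✓
C10: sp3 ✓
6 carbons are sp3.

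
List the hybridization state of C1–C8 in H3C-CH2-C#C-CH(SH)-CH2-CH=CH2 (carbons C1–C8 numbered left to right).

C1 is sp3: 4 σ bonds, 4 electron-density regions.
C2: 4 σ bonds; 4 regions of electron density → sp3.
C3: 2 σ bonds, plus two π bonds; 2 regions of electron density → sp.
C4: 2 σ bonds, plus two π bonds — 2 electron domains, sp.
C5: 4 σ bonds — 4 electron domains, sp3.
C6 — 4 σ bonds. Steric number 4, so sp3.
C7 is sp2: 3 σ bonds, plus one π bond, 3 electron-density regions.
C8 carries 3 σ bonds, plus one π bond, giving a steric number of 3, so it is sp2.

C1 sp3, C2 sp3, C3 sp, C4 sp, C5 sp3, C6 sp3, C7 sp2, C8 sp2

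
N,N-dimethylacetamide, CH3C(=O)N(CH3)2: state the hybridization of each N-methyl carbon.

sp3

Each N-methyl carbon: 4 σ bonds — 4 electron domains, sp3.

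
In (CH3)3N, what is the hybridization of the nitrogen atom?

sp³

The nitrogen atom: 3 σ bonds and 1 lone pair — 4 electron domains, sp3.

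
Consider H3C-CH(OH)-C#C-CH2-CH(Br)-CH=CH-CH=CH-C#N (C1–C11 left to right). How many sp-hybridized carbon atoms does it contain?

C1: sp3
C2: sp3
C3: sp ✓
C4: sp ✓
C5: sp3
C6: sp3
C7: sp2
C8: sp2
C9: sp2
C10: sp2
C11: sp ✓
C3, C4, C11 → 3 sp carbons.

3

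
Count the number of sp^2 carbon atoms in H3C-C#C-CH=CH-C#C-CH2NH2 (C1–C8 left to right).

2

C1: sp3
C2: sp
C3: sp
C4: sp2 ✓
C5: sp2 ✓
C6: sp
C7: sp
C8: sp3
C4, C5 → 2 sp2 carbons.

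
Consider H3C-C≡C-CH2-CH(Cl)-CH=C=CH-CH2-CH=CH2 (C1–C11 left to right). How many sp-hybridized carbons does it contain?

C1: sp3
C2: sp ✓
C3: sp ✓
C4: sp3
C5: sp3
C6: sp2
C7: sp ✓
C8: sp2
C9: sp3
C10: sp2
C11: sp2
C2, C3, C7 → 3 sp carbons.

3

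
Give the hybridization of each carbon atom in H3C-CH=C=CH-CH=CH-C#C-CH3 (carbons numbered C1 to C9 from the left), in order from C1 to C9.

C1 sp3, C2 sp2, C3 sp, C4 sp2, C5 sp2, C6 sp2, C7 sp, C8 sp, C9 sp3

C1 has 4 σ bonds: steric number 4 → sp3.
C2: 3 σ bonds, plus one π bond — 3 electron domains, sp2.
C3 carries 2 σ bonds, plus two π bonds, giving a steric number of 2, so it is sp.
C4 (3 σ bonds, plus one π bond) has steric number 3: sp2.
C5 has 3 σ bonds, plus one π bond: steric number 3 → sp2.
C6 has 3 σ bonds, plus one π bond: steric number 3 → sp2.
C7 (2 σ bonds, plus two π bonds) has steric number 2: sp.
C8 — 2 σ bonds, plus two π bonds. Steric number 2, so sp.
C9 has 4 σ bonds: steric number 4 → sp3.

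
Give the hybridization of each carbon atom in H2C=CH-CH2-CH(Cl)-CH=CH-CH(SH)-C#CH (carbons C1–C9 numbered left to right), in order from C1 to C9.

C1 carries 3 σ bonds, plus one π bond, giving a steric number of 3, so it is sp2.
C2 has 3 σ bonds, plus one π bond: steric number 3 → sp2.
C3 carries 4 σ bonds, giving a steric number of 4, so it is sp3.
C4 has 4 σ bonds: steric number 4 → sp3.
C5 (3 σ bonds, plus one π bond) has steric number 3: sp2.
C6 is sp2: 3 σ bonds, plus one π bond, 3 electron-density regions.
C7: 4 σ bonds; 4 regions of electron density → sp3.
C8 has 2 σ bonds, plus two π bonds: steric number 2 → sp.
C9 (2 σ bonds, plus two π bonds) has steric number 2: sp.

C1 sp2, C2 sp2, C3 sp3, C4 sp3, C5 sp2, C6 sp2, C7 sp3, C8 sp, C9 sp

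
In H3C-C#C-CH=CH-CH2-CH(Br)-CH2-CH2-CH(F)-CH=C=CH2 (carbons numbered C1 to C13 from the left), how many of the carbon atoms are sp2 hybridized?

4

C1: sp3
C2: sp
C3: sp
C4: sp2 ✓
C5: sp2 ✓
C6: sp3
C7: sp3
C8: sp3
C9: sp3
C10: sp3
C11: sp2 ✓
C12: sp
C13: sp2 ✓
C4, C5, C11, C13 → 4 sp2 carbons.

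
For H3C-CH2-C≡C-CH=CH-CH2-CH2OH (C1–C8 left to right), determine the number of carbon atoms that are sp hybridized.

2

C1: sp3
C2: sp3
C3: sp ✓
C4: sp ✓
C5: sp2
C6: sp2
C7: sp3
C8: sp3
C3, C4 → 2 sp carbons.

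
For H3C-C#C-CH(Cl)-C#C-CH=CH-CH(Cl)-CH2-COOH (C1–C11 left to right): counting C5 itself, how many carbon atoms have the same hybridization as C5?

C5 is sp (two π bonds).
C1: sp3
C2: sp ✓
C3: sp ✓
C4: sp3
C5: sp ✓
C6: sp ✓
C7: sp2
C8: sp2
C9: sp3
C10: sp3
C11: sp2
4 carbons are sp.

4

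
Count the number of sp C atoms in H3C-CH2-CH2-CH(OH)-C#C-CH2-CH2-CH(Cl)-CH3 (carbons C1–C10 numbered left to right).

C1: sp3
C2: sp3
C3: sp3
C4: sp3
C5: sp ✓
C6: sp ✓
C7: sp3
C8: sp3
C9: sp3
C10: sp3
C5, C6 → 2 sp carbons.

2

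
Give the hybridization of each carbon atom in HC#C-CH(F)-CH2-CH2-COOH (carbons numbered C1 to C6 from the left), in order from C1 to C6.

C1 carries 2 σ bonds, plus two π bonds, giving a steric number of 2, so it is sp.
C2 carries 2 σ bonds, plus two π bonds, giving a steric number of 2, so it is sp.
C3 is sp3: 4 σ bonds, 4 electron-density regions.
C4 is sp3: 4 σ bonds, 4 electron-density regions.
C5 has 4 σ bonds: steric number 4 → sp3.
C6 (3 σ bonds, plus one π bond) has steric number 3: sp2.

C1 sp, C2 sp, C3 sp3, C4 sp3, C5 sp3, C6 sp2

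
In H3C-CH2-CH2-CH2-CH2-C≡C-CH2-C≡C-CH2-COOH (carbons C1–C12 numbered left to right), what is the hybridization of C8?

C8 carries 4 σ bonds, giving a steric number of 4, so it is sp3.

sp3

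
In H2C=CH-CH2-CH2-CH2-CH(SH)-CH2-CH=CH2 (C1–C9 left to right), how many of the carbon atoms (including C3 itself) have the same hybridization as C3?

5

C3 is sp3 (only σ bonds).
C1: sp2
C2: sp2
C3: sp3 ✓
C4: sp3 ✓
C5: sp3 ✓
C6: sp3 ✓
C7: sp3 ✓
C8: sp2
C9: sp2
5 carbons are sp3.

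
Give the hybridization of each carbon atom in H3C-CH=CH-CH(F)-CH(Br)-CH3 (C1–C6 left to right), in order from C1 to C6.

C1 is sp3: 4 σ bonds, 4 electron-density regions.
C2 has 3 σ bonds, plus one π bond: steric number 3 → sp2.
C3 carries 3 σ bonds, plus one π bond, giving a steric number of 3, so it is sp2.
C4: 4 σ bonds; 4 regions of electron density → sp3.
C5 carries 4 σ bonds, giving a steric number of 4, so it is sp3.
C6 carries 4 σ bonds, giving a steric number of 4, so it is sp3.

C1 sp3, C2 sp2, C3 sp2, C4 sp3, C5 sp3, C6 sp3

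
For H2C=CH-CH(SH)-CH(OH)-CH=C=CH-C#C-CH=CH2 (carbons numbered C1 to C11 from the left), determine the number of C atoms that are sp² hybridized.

C1: sp2 ✓
C2: sp2 ✓
C3: sp3
C4: sp3
C5: sp2 ✓
C6: sp
C7: sp2 ✓
C8: sp
C9: sp
C10: sp2 ✓
C11: sp2 ✓
C1, C2, C5, C7, C10, C11 → 6 sp2 carbons.

6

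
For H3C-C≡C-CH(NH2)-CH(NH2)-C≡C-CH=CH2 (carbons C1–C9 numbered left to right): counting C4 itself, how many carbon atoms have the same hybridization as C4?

C4 is sp3 (only σ bonds).
C1: sp3 ✓
C2: sp
C3: sp
C4: sp3 ✓
C5: sp3 ✓
C6: sp
C7: sp
C8: sp2
C9: sp2
3 carbons are sp3.

3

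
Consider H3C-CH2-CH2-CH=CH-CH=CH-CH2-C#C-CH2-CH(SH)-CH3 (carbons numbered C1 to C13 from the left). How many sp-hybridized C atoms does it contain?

C1: sp3
C2: sp3
C3: sp3
C4: sp2
C5: sp2
C6: sp2
C7: sp2
C8: sp3
C9: sp ✓
C10: sp ✓
C11: sp3
C12: sp3
C13: sp3
C9, C10 → 2 sp carbons.

2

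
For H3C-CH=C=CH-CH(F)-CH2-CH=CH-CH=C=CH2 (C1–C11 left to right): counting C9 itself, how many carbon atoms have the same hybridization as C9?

C9 is sp2 (one π bond).
C1: sp3
C2: sp2 ✓
C3: sp
C4: sp2 ✓
C5: sp3
C6: sp3
C7: sp2 ✓
C8: sp2 ✓
C9: sp2 ✓
C10: sp
C11: sp2 ✓
6 carbons are sp2.

6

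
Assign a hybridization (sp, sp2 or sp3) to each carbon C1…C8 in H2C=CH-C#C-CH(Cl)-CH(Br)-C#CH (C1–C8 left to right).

C1 has 3 σ bonds, plus one π bond: steric number 3 → sp2.
C2: 3 σ bonds, plus one π bond; 3 regions of electron density → sp2.
C3 — 2 σ bonds, plus two π bonds. Steric number 2, so sp.
C4 has 2 σ bonds, plus two π bonds: steric number 2 → sp.
C5 has 4 σ bonds: steric number 4 → sp3.
C6 is sp3: 4 σ bonds, 4 electron-density regions.
C7 is sp: 2 σ bonds, plus two π bonds, 2 electron-density regions.
C8: 2 σ bonds, plus two π bonds — 2 electron domains, sp.

C1 sp2, C2 sp2, C3 sp, C4 sp, C5 sp3, C6 sp3, C7 sp, C8 sp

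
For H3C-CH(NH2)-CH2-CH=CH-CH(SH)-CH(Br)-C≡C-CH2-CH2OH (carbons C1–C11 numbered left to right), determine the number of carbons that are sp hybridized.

C1: sp3
C2: sp3
C3: sp3
C4: sp2
C5: sp2
C6: sp3
C7: sp3
C8: sp ✓
C9: sp ✓
C10: sp3
C11: sp3
C8, C9 → 2 sp carbons.

2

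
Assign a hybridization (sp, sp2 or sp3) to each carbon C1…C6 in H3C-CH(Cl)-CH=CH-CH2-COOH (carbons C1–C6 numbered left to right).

C1 sp3, C2 sp3, C3 sp2, C4 sp2, C5 sp3, C6 sp2

C1 carries 4 σ bonds, giving a steric number of 4, so it is sp3.
C2 (4 σ bonds) has steric number 4: sp3.
C3 carries 3 σ bonds, plus one π bond, giving a steric number of 3, so it is sp2.
C4 — 3 σ bonds, plus one π bond. Steric number 3, so sp2.
C5: 4 σ bonds; 4 regions of electron density → sp3.
C6 is sp2: 3 σ bonds, plus one π bond, 3 electron-density regions.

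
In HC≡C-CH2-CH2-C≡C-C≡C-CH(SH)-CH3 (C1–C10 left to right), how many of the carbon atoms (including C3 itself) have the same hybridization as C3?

C3 is sp3 (only σ bonds).
C1: sp
C2: sp
C3: sp3 ✓
C4: sp3 ✓
C5: sp
C6: sp
C7: sp
C8: sp
C9: sp3 ✓
C10: sp3 ✓
4 carbons are sp3.

4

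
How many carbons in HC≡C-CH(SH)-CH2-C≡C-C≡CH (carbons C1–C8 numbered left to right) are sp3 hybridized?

2

C1: sp
C2: sp
C3: sp3 ✓
C4: sp3 ✓
C5: sp
C6: sp
C7: sp
C8: sp
C3, C4 → 2 sp3 carbons.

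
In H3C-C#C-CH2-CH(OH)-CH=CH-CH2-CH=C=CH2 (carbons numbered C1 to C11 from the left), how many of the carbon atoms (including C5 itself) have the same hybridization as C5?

C5 is sp3 (only σ bonds).
C1: sp3 ✓
C2: sp
C3: sp
C4: sp3 ✓
C5: sp3 ✓
C6: sp2
C7: sp2
C8: sp3 ✓
C9: sp2
C10: sp
C11: sp2
4 carbons are sp3.

4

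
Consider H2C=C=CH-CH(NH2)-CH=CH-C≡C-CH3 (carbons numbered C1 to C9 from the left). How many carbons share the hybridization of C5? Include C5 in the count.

C5 is sp2 (one π bond).
C1: sp2 ✓
C2: sp
C3: sp2 ✓
C4: sp3
C5: sp2 ✓
C6: sp2 ✓
C7: sp
C8: sp
C9: sp3
4 carbons are sp2.

4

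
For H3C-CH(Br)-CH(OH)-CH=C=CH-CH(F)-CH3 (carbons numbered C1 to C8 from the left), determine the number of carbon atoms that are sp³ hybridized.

5

C1: sp3 ✓
C2: sp3 ✓
C3: sp3 ✓
C4: sp2
C5: sp
C6: sp2
C7: sp3 ✓
C8: sp3 ✓
C1, C2, C3, C7, C8 → 5 sp3 carbons.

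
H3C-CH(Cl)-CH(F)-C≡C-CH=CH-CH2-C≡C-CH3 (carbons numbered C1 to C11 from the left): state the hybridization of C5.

sp

C5 (2 σ bonds, plus two π bonds) has steric number 2: sp.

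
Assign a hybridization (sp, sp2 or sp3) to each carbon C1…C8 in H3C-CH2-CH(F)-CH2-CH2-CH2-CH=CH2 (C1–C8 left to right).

C1 sp3, C2 sp3, C3 sp3, C4 sp3, C5 sp3, C6 sp3, C7 sp2, C8 sp2

C1 has 4 σ bonds: steric number 4 → sp3.
C2 (4 σ bonds) has steric number 4: sp3.
C3 is sp3: 4 σ bonds, 4 electron-density regions.
C4 has 4 σ bonds: steric number 4 → sp3.
C5: 4 σ bonds — 4 electron domains, sp3.
C6 has 4 σ bonds: steric number 4 → sp3.
C7 is sp2: 3 σ bonds, plus one π bond, 3 electron-density regions.
C8 — 3 σ bonds, plus one π bond. Steric number 3, so sp2.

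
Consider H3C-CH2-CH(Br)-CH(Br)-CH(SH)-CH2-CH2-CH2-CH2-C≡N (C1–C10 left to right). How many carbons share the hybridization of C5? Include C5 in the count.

9

C5 is sp3 (only σ bonds).
C1: sp3 ✓
C2: sp3 ✓
C3: sp3 ✓
C4: sp3 ✓
C5: sp3 ✓
C6: sp3 ✓
C7: sp3 ✓
C8: sp3 ✓
C9: sp3 ✓
C10: sp
9 carbons are sp3.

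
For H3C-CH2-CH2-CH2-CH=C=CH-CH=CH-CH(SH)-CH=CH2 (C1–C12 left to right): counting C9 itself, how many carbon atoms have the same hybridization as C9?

C9 is sp2 (one π bond).
C1: sp3
C2: sp3
C3: sp3
C4: sp3
C5: sp2 ✓
C6: sp
C7: sp2 ✓
C8: sp2 ✓
C9: sp2 ✓
C10: sp3
C11: sp2 ✓
C12: sp2 ✓
6 carbons are sp2.

6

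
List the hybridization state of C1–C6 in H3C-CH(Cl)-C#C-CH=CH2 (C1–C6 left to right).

C1: 4 σ bonds; 4 regions of electron density → sp3.
C2: 4 σ bonds; 4 regions of electron density → sp3.
C3 is sp: 2 σ bonds, plus two π bonds, 2 electron-density regions.
C4: 2 σ bonds, plus two π bonds; 2 regions of electron density → sp.
C5: 3 σ bonds, plus one π bond — 3 electron domains, sp2.
C6 carries 3 σ bonds, plus one π bond, giving a steric number of 3, so it is sp2.

C1 sp3, C2 sp3, C3 sp, C4 sp, C5 sp2, C6 sp2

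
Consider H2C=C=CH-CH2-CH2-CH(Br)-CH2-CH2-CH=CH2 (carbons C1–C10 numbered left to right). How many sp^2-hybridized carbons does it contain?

4

C1: sp2 ✓
C2: sp
C3: sp2 ✓
C4: sp3
C5: sp3
C6: sp3
C7: sp3
C8: sp3
C9: sp2 ✓
C10: sp2 ✓
C1, C3, C9, C10 → 4 sp2 carbons.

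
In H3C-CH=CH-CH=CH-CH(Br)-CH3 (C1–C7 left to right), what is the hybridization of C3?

C3: 3 σ bonds, plus one π bond; 3 regions of electron density → sp2.

sp²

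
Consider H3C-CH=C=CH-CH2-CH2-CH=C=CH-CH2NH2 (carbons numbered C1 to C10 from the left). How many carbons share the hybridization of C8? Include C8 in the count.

C8 is sp (two π bonds).
C1: sp3
C2: sp2
C3: sp ✓
C4: sp2
C5: sp3
C6: sp3
C7: sp2
C8: sp ✓
C9: sp2
C10: sp3
2 carbons are sp.

2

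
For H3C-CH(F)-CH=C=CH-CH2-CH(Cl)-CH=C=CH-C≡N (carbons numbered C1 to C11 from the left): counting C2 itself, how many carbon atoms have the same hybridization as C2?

4

C2 is sp3 (only σ bonds).
C1: sp3 ✓
C2: sp3 ✓
C3: sp2
C4: sp
C5: sp2
C6: sp3 ✓
C7: sp3 ✓
C8: sp2
C9: sp
C10: sp2
C11: sp
4 carbons are sp3.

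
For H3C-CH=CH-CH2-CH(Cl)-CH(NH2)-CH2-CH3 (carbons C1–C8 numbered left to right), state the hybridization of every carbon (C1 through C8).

C1 has 4 σ bonds: steric number 4 → sp3.
C2 — 3 σ bonds, plus one π bond. Steric number 3, so sp2.
C3 is sp2: 3 σ bonds, plus one π bond, 3 electron-density regions.
C4: 4 σ bonds — 4 electron domains, sp3.
C5: 4 σ bonds; 4 regions of electron density → sp3.
C6: 4 σ bonds; 4 regions of electron density → sp3.
C7 carries 4 σ bonds, giving a steric number of 4, so it is sp3.
C8 — 4 σ bonds. Steric number 4, so sp3.

C1 sp3, C2 sp2, C3 sp2, C4 sp3, C5 sp3, C6 sp3, C7 sp3, C8 sp3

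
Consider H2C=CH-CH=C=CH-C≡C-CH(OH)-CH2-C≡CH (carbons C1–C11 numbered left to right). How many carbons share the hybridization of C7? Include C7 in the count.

5

C7 is sp (two π bonds).
C1: sp2
C2: sp2
C3: sp2
C4: sp ✓
C5: sp2
C6: sp ✓
C7: sp ✓
C8: sp3
C9: sp3
C10: sp ✓
C11: sp ✓
5 carbons are sp.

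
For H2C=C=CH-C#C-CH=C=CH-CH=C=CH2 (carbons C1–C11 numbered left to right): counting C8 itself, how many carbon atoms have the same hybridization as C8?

6

C8 is sp2 (one π bond).
C1: sp2 ✓
C2: sp
C3: sp2 ✓
C4: sp
C5: sp
C6: sp2 ✓
C7: sp
C8: sp2 ✓
C9: sp2 ✓
C10: sp
C11: sp2 ✓
6 carbons are sp2.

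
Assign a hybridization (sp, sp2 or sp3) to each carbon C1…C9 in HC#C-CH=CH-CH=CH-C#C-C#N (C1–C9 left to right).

C1 — 2 σ bonds, plus two π bonds. Steric number 2, so sp.
C2 carries 2 σ bonds, plus two π bonds, giving a steric number of 2, so it is sp.
C3 has 3 σ bonds, plus one π bond: steric number 3 → sp2.
C4: 3 σ bonds, plus one π bond; 3 regions of electron density → sp2.
C5 (3 σ bonds, plus one π bond) has steric number 3: sp2.
C6 is sp2: 3 σ bonds, plus one π bond, 3 electron-density regions.
C7 is sp: 2 σ bonds, plus two π bonds, 2 electron-density regions.
C8: 2 σ bonds, plus two π bonds; 2 regions of electron density → sp.
C9 (2 σ bonds, plus two π bonds) has steric number 2: sp.

C1 sp, C2 sp, C3 sp2, C4 sp2, C5 sp2, C6 sp2, C7 sp, C8 sp, C9 sp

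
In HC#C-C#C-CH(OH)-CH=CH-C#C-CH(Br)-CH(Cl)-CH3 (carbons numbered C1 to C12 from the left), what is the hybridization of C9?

C9: 2 σ bonds, plus two π bonds — 2 electron domains, sp.

sp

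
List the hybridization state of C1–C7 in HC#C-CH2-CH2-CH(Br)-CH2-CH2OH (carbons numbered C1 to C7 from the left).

C1: 2 σ bonds, plus two π bonds — 2 electron domains, sp.
C2 is sp: 2 σ bonds, plus two π bonds, 2 electron-density regions.
C3: 4 σ bonds — 4 electron domains, sp3.
C4 — 4 σ bonds. Steric number 4, so sp3.
C5 (4 σ bonds) has steric number 4: sp3.
C6 — 4 σ bonds. Steric number 4, so sp3.
C7 carries 4 σ bonds, giving a steric number of 4, so it is sp3.

C1 sp, C2 sp, C3 sp3, C4 sp3, C5 sp3, C6 sp3, C7 sp3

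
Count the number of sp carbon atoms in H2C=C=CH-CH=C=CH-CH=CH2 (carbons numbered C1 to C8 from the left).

C1: sp2
C2: sp ✓
C3: sp2
C4: sp2
C5: sp ✓
C6: sp2
C7: sp2
C8: sp2
C2, C5 → 2 sp carbons.

2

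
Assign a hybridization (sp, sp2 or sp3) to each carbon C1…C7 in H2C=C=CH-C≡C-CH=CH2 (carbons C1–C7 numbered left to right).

C1 sp2, C2 sp, C3 sp2, C4 sp, C5 sp, C6 sp2, C7 sp2

C1 (3 σ bonds, plus one π bond) has steric number 3: sp2.
C2 — 2 σ bonds, plus two π bonds. Steric number 2, so sp.
C3: 3 σ bonds, plus one π bond — 3 electron domains, sp2.
C4 (2 σ bonds, plus two π bonds) has steric number 2: sp.
C5 is sp: 2 σ bonds, plus two π bonds, 2 electron-density regions.
C6 (3 σ bonds, plus one π bond) has steric number 3: sp2.
C7 (3 σ bonds, plus one π bond) has steric number 3: sp2.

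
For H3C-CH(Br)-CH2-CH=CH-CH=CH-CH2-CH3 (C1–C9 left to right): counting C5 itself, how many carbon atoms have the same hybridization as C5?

4

C5 is sp2 (one π bond).
C1: sp3
C2: sp3
C3: sp3
C4: sp2 ✓
C5: sp2 ✓
C6: sp2 ✓
C7: sp2 ✓
C8: sp3
C9: sp3
4 carbons are sp2.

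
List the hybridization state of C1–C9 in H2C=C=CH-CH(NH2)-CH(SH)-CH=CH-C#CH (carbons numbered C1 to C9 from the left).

C1 sp2, C2 sp, C3 sp2, C4 sp3, C5 sp3, C6 sp2, C7 sp2, C8 sp, C9 sp

C1 has 3 σ bonds, plus one π bond: steric number 3 → sp2.
C2 carries 2 σ bonds, plus two π bonds, giving a steric number of 2, so it is sp.
C3 — 3 σ bonds, plus one π bond. Steric number 3, so sp2.
C4 — 4 σ bonds. Steric number 4, so sp3.
C5 — 4 σ bonds. Steric number 4, so sp3.
C6 has 3 σ bonds, plus one π bond: steric number 3 → sp2.
C7 is sp2: 3 σ bonds, plus one π bond, 3 electron-density regions.
C8: 2 σ bonds, plus two π bonds; 2 regions of electron density → sp.
C9 — 2 σ bonds, plus two π bonds. Steric number 2, so sp.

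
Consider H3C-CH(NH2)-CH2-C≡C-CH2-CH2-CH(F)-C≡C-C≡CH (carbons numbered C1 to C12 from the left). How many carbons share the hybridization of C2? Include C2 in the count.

6

C2 is sp3 (only σ bonds).
C1: sp3 ✓
C2: sp3 ✓
C3: sp3 ✓
C4: sp
C5: sp
C6: sp3 ✓
C7: sp3 ✓
C8: sp3 ✓
C9: sp
C10: sp
C11: sp
C12: sp
6 carbons are sp3.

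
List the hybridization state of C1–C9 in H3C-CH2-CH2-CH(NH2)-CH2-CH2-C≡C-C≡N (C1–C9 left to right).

C1 sp3, C2 sp3, C3 sp3, C4 sp3, C5 sp3, C6 sp3, C7 sp, C8 sp, C9 sp

C1 carries 4 σ bonds, giving a steric number of 4, so it is sp3.
C2 has 4 σ bonds: steric number 4 → sp3.
C3 — 4 σ bonds. Steric number 4, so sp3.
C4: 4 σ bonds — 4 electron domains, sp3.
C5 (4 σ bonds) has steric number 4: sp3.
C6 — 4 σ bonds. Steric number 4, so sp3.
C7 — 2 σ bonds, plus two π bonds. Steric number 2, so sp.
C8 (2 σ bonds, plus two π bonds) has steric number 2: sp.
C9: 2 σ bonds, plus two π bonds; 2 regions of electron density → sp.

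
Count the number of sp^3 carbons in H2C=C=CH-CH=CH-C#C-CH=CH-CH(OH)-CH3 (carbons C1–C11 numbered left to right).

C1: sp2
C2: sp
C3: sp2
C4: sp2
C5: sp2
C6: sp
C7: sp
C8: sp2
C9: sp2
C10: sp3 ✓
C11: sp3 ✓
C10, C11 → 2 sp3 carbons.

2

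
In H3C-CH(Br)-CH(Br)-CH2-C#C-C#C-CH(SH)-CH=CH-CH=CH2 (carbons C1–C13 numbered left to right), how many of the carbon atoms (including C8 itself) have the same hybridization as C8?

4

C8 is sp (two π bonds).
C1: sp3
C2: sp3
C3: sp3
C4: sp3
C5: sp ✓
C6: sp ✓
C7: sp ✓
C8: sp ✓
C9: sp3
C10: sp2
C11: sp2
C12: sp2
C13: sp2
4 carbons are sp.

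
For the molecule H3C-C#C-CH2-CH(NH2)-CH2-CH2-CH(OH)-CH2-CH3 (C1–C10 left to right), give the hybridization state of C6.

sp³

C6 (4 σ bonds) has steric number 4: sp3.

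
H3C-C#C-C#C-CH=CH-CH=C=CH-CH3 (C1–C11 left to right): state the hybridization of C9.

sp

C9: 2 σ bonds, plus two π bonds; 2 regions of electron density → sp.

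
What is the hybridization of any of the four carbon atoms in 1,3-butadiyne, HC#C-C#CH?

Every carbon is part of a C≡C triple bond: two σ regions → sp.

sp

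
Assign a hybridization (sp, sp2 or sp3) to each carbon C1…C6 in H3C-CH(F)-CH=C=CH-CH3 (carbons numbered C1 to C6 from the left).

C1 (4 σ bonds) has steric number 4: sp3.
C2: 4 σ bonds; 4 regions of electron density → sp3.
C3 is sp2: 3 σ bonds, plus one π bond, 3 electron-density regions.
C4: 2 σ bonds, plus two π bonds; 2 regions of electron density → sp.
C5 has 3 σ bonds, plus one π bond: steric number 3 → sp2.
C6 (4 σ bonds) has steric number 4: sp3.

C1 sp3, C2 sp3, C3 sp2, C4 sp, C5 sp2, C6 sp3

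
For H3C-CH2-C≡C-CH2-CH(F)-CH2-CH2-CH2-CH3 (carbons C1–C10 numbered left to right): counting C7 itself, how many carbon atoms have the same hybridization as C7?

C7 is sp3 (only σ bonds).
C1: sp3 ✓
C2: sp3 ✓
C3: sp
C4: sp
C5: sp3 ✓
C6: sp3 ✓
C7: sp3 ✓
C8: sp3 ✓
C9: sp3 ✓
C10: sp3 ✓
8 carbons are sp3.

8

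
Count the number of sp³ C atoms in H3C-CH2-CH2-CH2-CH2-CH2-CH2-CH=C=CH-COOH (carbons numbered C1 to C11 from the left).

C1: sp3 ✓
C2: sp3 ✓
C3: sp3 ✓
C4: sp3 ✓
C5: sp3 ✓
C6: sp3 ✓
C7: sp3 ✓
C8: sp2
C9: sp
C10: sp2
C11: sp2
C1, C2, C3, C4, C5, C6, C7 → 7 sp3 carbons.

7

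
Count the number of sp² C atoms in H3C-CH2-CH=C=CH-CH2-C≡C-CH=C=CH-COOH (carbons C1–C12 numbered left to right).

5

C1: sp3
C2: sp3
C3: sp2 ✓
C4: sp
C5: sp2 ✓
C6: sp3
C7: sp
C8: sp
C9: sp2 ✓
C10: sp
C11: sp2 ✓
C12: sp2 ✓
C3, C5, C9, C11, C12 → 5 sp2 carbons.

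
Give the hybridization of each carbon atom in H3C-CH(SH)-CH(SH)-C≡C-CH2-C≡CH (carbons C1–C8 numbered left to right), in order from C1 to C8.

C1 sp3, C2 sp3, C3 sp3, C4 sp, C5 sp, C6 sp3, C7 sp, C8 sp

C1 has 4 σ bonds: steric number 4 → sp3.
C2 has 4 σ bonds: steric number 4 → sp3.
C3 carries 4 σ bonds, giving a steric number of 4, so it is sp3.
C4: 2 σ bonds, plus two π bonds — 2 electron domains, sp.
C5 is sp: 2 σ bonds, plus two π bonds, 2 electron-density regions.
C6: 4 σ bonds — 4 electron domains, sp3.
C7: 2 σ bonds, plus two π bonds; 2 regions of electron density → sp.
C8: 2 σ bonds, plus two π bonds; 2 regions of electron density → sp.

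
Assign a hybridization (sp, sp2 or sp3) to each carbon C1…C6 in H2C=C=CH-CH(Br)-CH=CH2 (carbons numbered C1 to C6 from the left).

C1 (3 σ bonds, plus one π bond) has steric number 3: sp2.
C2 — 2 σ bonds, plus two π bonds. Steric number 2, so sp.
C3: 3 σ bonds, plus one π bond; 3 regions of electron density → sp2.
C4: 4 σ bonds; 4 regions of electron density → sp3.
C5 is sp2: 3 σ bonds, plus one π bond, 3 electron-density regions.
C6 is sp2: 3 σ bonds, plus one π bond, 3 electron-density regions.

C1 sp2, C2 sp, C3 sp2, C4 sp3, C5 sp2, C6 sp2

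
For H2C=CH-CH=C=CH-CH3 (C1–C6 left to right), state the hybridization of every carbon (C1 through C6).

C1: 3 σ bonds, plus one π bond — 3 electron domains, sp2.
C2 (3 σ bonds, plus one π bond) has steric number 3: sp2.
C3 — 3 σ bonds, plus one π bond. Steric number 3, so sp2.
C4 (2 σ bonds, plus two π bonds) has steric number 2: sp.
C5: 3 σ bonds, plus one π bond; 3 regions of electron density → sp2.
C6: 4 σ bonds; 4 regions of electron density → sp3.

C1 sp2, C2 sp2, C3 sp2, C4 sp, C5 sp2, C6 sp3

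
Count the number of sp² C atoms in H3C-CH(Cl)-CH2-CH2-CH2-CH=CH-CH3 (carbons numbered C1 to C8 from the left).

C1: sp3
C2: sp3
C3: sp3
C4: sp3
C5: sp3
C6: sp2 ✓
C7: sp2 ✓
C8: sp3
C6, C7 → 2 sp2 carbons.

2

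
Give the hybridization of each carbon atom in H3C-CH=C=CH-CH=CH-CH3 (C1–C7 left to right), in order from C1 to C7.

C1 is sp3: 4 σ bonds, 4 electron-density regions.
C2 — 3 σ bonds, plus one π bond. Steric number 3, so sp2.
C3 carries 2 σ bonds, plus two π bonds, giving a steric number of 2, so it is sp.
C4 — 3 σ bonds, plus one π bond. Steric number 3, so sp2.
C5 — 3 σ bonds, plus one π bond. Steric number 3, so sp2.
C6: 3 σ bonds, plus one π bond; 3 regions of electron density → sp2.
C7 is sp3: 4 σ bonds, 4 electron-density regions.

C1 sp3, C2 sp2, C3 sp, C4 sp2, C5 sp2, C6 sp2, C7 sp3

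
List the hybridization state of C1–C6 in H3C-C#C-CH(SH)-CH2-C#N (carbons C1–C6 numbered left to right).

C1 sp3, C2 sp, C3 sp, C4 sp3, C5 sp3, C6 sp

C1: 4 σ bonds; 4 regions of electron density → sp3.
C2 has 2 σ bonds, plus two π bonds: steric number 2 → sp.
C3 — 2 σ bonds, plus two π bonds. Steric number 2, so sp.
C4 has 4 σ bonds: steric number 4 → sp3.
C5 carries 4 σ bonds, giving a steric number of 4, so it is sp3.
C6 is sp: 2 σ bonds, plus two π bonds, 2 electron-density regions.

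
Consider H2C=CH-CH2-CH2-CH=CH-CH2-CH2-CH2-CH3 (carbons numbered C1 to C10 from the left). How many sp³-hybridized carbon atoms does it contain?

6

C1: sp2
C2: sp2
C3: sp3 ✓
C4: sp3 ✓
C5: sp2
C6: sp2
C7: sp3 ✓
C8: sp3 ✓
C9: sp3 ✓
C10: sp3 ✓
C3, C4, C7, C8, C9, C10 → 6 sp3 carbons.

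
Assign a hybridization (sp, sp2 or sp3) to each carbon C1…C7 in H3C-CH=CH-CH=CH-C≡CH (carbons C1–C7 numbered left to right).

C1 has 4 σ bonds: steric number 4 → sp3.
C2: 3 σ bonds, plus one π bond — 3 electron domains, sp2.
C3 — 3 σ bonds, plus one π bond. Steric number 3, so sp2.
C4 has 3 σ bonds, plus one π bond: steric number 3 → sp2.
C5 (3 σ bonds, plus one π bond) has steric number 3: sp2.
C6 carries 2 σ bonds, plus two π bonds, giving a steric number of 2, so it is sp.
C7 (2 σ bonds, plus two π bonds) has steric number 2: sp.

C1 sp3, C2 sp2, C3 sp2, C4 sp2, C5 sp2, C6 sp, C7 sp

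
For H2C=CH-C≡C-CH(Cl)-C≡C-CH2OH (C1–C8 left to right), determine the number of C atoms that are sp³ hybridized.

2

C1: sp2
C2: sp2
C3: sp
C4: sp
C5: sp3 ✓
C6: sp
C7: sp
C8: sp3 ✓
C5, C8 → 2 sp3 carbons.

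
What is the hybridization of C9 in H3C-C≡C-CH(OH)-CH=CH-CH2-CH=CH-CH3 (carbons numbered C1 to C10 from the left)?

sp2

C9 is sp2: 3 σ bonds, plus one π bond, 3 electron-density regions.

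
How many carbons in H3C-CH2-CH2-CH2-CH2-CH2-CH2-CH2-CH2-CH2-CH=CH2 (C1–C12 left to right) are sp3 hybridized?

10

C1: sp3 ✓
C2: sp3 ✓
C3: sp3 ✓
C4: sp3 ✓
C5: sp3 ✓
C6: sp3 ✓
C7: sp3 ✓
C8: sp3 ✓
C9: sp3 ✓
C10: sp3 ✓
C11: sp2
C12: sp2
C1, C2, C3, C4, C5, C6, C7, C8, C9, C10 → 10 sp3 carbons.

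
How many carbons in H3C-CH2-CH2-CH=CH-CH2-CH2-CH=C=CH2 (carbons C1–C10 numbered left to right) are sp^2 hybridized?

4

C1: sp3
C2: sp3
C3: sp3
C4: sp2 ✓
C5: sp2 ✓
C6: sp3
C7: sp3
C8: sp2 ✓
C9: sp
C10: sp2 ✓
C4, C5, C8, C10 → 4 sp2 carbons.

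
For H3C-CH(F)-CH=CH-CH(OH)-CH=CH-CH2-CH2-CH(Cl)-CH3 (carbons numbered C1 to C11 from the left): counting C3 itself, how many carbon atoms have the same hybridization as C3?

C3 is sp2 (one π bond).
C1: sp3
C2: sp3
C3: sp2 ✓
C4: sp2 ✓
C5: sp3
C6: sp2 ✓
C7: sp2 ✓
C8: sp3
C9: sp3
C10: sp3
C11: sp3
4 carbons are sp2.

4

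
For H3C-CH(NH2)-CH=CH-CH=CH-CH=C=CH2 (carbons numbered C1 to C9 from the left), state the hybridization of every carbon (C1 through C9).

C1 sp3, C2 sp3, C3 sp2, C4 sp2, C5 sp2, C6 sp2, C7 sp2, C8 sp, C9 sp2

C1 (4 σ bonds) has steric number 4: sp3.
C2 has 4 σ bonds: steric number 4 → sp3.
C3 is sp2: 3 σ bonds, plus one π bond, 3 electron-density regions.
C4: 3 σ bonds, plus one π bond; 3 regions of electron density → sp2.
C5 is sp2: 3 σ bonds, plus one π bond, 3 electron-density regions.
C6 has 3 σ bonds, plus one π bond: steric number 3 → sp2.
C7 carries 3 σ bonds, plus one π bond, giving a steric number of 3, so it is sp2.
C8: 2 σ bonds, plus two π bonds — 2 electron domains, sp.
C9: 3 σ bonds, plus one π bond — 3 electron domains, sp2.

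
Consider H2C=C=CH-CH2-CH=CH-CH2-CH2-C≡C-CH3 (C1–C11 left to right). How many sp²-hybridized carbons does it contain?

4

C1: sp2 ✓
C2: sp
C3: sp2 ✓
C4: sp3
C5: sp2 ✓
C6: sp2 ✓
C7: sp3
C8: sp3
C9: sp
C10: sp
C11: sp3
C1, C3, C5, C6 → 4 sp2 carbons.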